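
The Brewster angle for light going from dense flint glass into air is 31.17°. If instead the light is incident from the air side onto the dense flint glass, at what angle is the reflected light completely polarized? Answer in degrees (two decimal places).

The two Brewster angles are complementary: θ_B' = 90° − θ_B = 90° − 31.17° = 58.83°.

θ_B' ≈ 58.83°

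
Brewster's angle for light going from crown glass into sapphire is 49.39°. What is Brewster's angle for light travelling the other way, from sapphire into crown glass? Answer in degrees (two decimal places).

θ_B' ≈ 40.61°

Reversing the direction swaps n₁ and n₂, so tan θ_B' = 1/tan θ_B and θ_B' = 90° − θ_B.
Hence θ_B' = 90° − 49.39° = 40.61°.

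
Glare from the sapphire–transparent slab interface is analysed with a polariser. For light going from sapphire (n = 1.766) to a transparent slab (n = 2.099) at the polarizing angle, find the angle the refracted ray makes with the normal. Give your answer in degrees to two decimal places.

θ_t ≈ 40.08°

θ_B = arctan(n₂/n₁) = arctan(2.099/1.766) = 49.92°.
The refracted ray is perpendicular to the reflected ray, so θ_t = 90° − θ_B = 40.08°.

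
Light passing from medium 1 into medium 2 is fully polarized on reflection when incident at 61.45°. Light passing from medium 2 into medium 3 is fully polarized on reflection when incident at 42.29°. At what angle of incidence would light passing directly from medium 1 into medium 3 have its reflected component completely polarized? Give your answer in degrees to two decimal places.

θ_B ≈ 59.11°

Each Brewster angle gives a ratio: n₂/n₁ = tan 61.45° = 1.8379, n₃/n₂ = tan 42.29° = 0.9096.
Multiplying, n₃/n₁ = 1.8379 × 0.9096 = 1.6718, and θ_B(1→3) = arctan 1.6718 = 59.11°.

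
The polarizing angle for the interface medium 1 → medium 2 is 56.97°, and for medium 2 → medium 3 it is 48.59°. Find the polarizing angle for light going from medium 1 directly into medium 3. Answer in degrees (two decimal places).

θ_B ≈ 60.17°

tan θ_B(1→2) = n₂/n₁ = tan 56.97° = 1.5381.
tan θ_B(2→3) = n₃/n₂ = tan 48.59° = 1.1339.
So n₃/n₁ = (n₂/n₁)(n₃/n₂) = 1.5381 × 1.1339 = 1.7440.
θ_B(1→3) = arctan(1.7440) = 60.17°.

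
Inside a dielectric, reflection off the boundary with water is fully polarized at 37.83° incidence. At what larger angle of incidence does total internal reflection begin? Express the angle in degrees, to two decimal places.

From Brewster, n₂/n₁ = tan θ_B = tan 37.83° = 0.7765.
Then sin θ_c = n₂/n₁ = 0.7765, so θ_c = arcsin 0.7765 = 50.94°.

θ_c ≈ 50.94°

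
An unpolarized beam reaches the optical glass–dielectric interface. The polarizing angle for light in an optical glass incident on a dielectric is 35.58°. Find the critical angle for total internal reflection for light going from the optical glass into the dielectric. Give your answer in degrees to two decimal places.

θ_c ≈ 45.68°

From Brewster, n₂/n₁ = tan θ_B = tan 35.58° = 0.7154.
Then sin θ_c = n₂/n₁ = 0.7154, so θ_c = arcsin 0.7154 = 45.68°.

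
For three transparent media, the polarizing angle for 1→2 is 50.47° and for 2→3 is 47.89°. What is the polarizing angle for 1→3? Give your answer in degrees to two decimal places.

tan θ_B(1→2) = n₂/n₁ = tan 50.47° = 1.2118.
tan θ_B(2→3) = n₃/n₂ = tan 47.89° = 1.1063.
So n₃/n₁ = (n₂/n₁)(n₃/n₂) = 1.2118 × 1.1063 = 1.3407.
θ_B(1→3) = arctan(1.3407) = 53.28°.

θ_B ≈ 53.28°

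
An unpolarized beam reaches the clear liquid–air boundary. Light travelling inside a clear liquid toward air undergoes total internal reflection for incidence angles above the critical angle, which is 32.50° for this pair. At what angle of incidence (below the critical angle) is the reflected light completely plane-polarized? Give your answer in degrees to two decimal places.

θ_B ≈ 28.25°

sin θ_c = n₂/n₁, so n₂/n₁ = sin 32.50° = 0.5373.
Brewster: tan θ_B = n₂/n₁ = 0.5373.
θ_B = arctan(0.5373) = 28.25°.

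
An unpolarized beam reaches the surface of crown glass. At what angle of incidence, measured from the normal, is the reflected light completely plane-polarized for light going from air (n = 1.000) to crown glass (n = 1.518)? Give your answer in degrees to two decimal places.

θ_B ≈ 56.62°

Here n₂/n₁ = 1.518/1.000 = 1.5180, and Brewster's law gives tan θ_B = n₂/n₁. Taking the arctangent, θ_B = 56.62°.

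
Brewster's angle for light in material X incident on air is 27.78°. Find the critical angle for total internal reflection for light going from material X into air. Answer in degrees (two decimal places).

tan θ_B = n₂/n₁ = tan 27.78° = 0.5268.
Total internal reflection: sin θ_c = n₂/n₁ = 0.5268.
θ_c = arcsin(0.5268) = 31.79°.

θ_c ≈ 31.79°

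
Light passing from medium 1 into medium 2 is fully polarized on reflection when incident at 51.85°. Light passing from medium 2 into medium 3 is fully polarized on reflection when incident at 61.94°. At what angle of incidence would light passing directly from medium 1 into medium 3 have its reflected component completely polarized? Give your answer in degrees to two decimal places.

θ_B ≈ 67.28°

Each Brewster angle gives a ratio: n₂/n₁ = tan 51.85° = 1.2731, n₃/n₂ = tan 61.94° = 1.8760.
n₃/n₁ = 2.3882. Then tan θ_B(1→3) = n₃/n₁, so θ_B(1→3) = arctan(2.3882) = 67.28°.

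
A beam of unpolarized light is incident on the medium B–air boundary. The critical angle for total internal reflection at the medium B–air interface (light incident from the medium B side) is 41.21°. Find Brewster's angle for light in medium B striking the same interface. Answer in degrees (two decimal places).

n₂/n₁ = sin θ_c = sin 41.21° = 0.6588.
tan θ_B equals the same ratio, so θ_B = arctan(0.6588) = 33.38°.

θ_B ≈ 33.38°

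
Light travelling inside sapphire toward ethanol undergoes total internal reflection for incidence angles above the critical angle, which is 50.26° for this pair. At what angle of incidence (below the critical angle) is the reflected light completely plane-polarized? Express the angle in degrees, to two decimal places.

θ_B ≈ 37.56°

sin θ_c = n₂/n₁, so n₂/n₁ = sin 50.26° = 0.7690.
Brewster: tan θ_B = n₂/n₁ = 0.7690.
θ_B = arctan(0.7690) = 37.56°.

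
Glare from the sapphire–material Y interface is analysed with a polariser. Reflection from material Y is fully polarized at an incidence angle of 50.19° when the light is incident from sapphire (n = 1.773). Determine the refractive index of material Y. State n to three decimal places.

n ≈ 2.127

Brewster's law: tan θ_B = n₂/n₁ (light incident in sapphire, refracted into material Y).
n₂ = n₁ tan θ_B = 1.773 × tan 50.19° = 2.127.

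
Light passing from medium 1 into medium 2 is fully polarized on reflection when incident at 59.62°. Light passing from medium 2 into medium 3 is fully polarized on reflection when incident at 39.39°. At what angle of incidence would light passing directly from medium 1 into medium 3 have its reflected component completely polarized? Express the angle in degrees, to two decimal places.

tan θ_B(1→2) = n₂/n₁ = tan 59.62° = 1.7058.
tan θ_B(2→3) = n₃/n₂ = tan 39.39° = 0.8211.
So n₃/n₁ = (n₂/n₁)(n₃/n₂) = 1.7058 × 0.8211 = 1.4007.
θ_B(1→3) = arctan(1.4007) = 54.48°.

θ_B ≈ 54.48°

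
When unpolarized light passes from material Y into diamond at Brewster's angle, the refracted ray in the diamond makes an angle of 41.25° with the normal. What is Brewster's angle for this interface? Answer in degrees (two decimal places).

θ_B ≈ 48.75°

Since the reflected and refracted rays are at right angles at the polarizing angle, θ_B + θ_t = 90°.
θ_B = 90° − 41.25° = 48.75°.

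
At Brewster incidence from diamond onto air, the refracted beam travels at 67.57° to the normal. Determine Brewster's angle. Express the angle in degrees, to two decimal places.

At Brewster's angle the reflected and refracted rays are perpendicular, so θ_B + θ_t = 90°.
θ_B = 90° − 67.57° = 22.43°.

θ_B ≈ 22.43°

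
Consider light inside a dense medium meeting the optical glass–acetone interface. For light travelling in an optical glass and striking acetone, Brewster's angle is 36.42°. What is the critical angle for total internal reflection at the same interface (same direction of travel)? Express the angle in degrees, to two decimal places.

n₂/n₁ = tan 36.42° = 0.7378; the critical angle satisfies sin θ_c = n₂/n₁.
θ_c = arcsin(0.7378) = 47.54°.

θ_c ≈ 47.54°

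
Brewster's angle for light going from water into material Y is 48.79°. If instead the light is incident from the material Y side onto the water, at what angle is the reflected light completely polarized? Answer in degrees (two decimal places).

θ_B' ≈ 41.21°

tan θ_B' = n₁/n₂ = 1/tan θ_B, so θ_B' = 90° − θ_B.
θ_B' = 90° − 48.79° = 41.21°.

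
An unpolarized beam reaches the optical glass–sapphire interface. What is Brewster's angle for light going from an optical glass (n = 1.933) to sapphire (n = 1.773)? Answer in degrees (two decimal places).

Brewster's condition: tan θ_B = n₂/n₁ = 1.773/1.933 = 0.9172.
θ_B = arctan(0.9172) = 42.53°.

θ_B ≈ 42.53°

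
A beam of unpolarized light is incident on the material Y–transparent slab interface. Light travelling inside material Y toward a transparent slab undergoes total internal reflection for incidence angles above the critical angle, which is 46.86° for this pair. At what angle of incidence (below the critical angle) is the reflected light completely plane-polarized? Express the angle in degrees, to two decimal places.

At the critical angle sin θ_c = n₂/n₁, giving n₂/n₁ = sin 46.86° = 0.7297.
Then tan θ_B = n₂/n₁ = 0.7297, so θ_B = arctan 0.7297 = 36.12°.

θ_B ≈ 36.12°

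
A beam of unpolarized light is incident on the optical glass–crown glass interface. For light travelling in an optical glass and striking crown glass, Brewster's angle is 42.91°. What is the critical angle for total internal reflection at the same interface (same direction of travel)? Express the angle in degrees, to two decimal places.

tan θ_B = n₂/n₁ = tan 42.91° = 0.9296.
Total internal reflection: sin θ_c = n₂/n₁ = 0.9296.
θ_c = arcsin(0.9296) = 68.37°.

θ_c ≈ 68.37°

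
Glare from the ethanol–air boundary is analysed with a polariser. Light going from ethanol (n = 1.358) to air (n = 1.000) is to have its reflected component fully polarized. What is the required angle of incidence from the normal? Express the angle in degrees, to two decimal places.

The reflected p-component vanishes when tan θ_B = n₂/n₁.
Brewster's condition: tan θ_B = n₂/n₁ = 1.000/1.358 = 0.7364.
θ_B = arctan(0.7364) = 36.37°.

θ_B ≈ 36.37°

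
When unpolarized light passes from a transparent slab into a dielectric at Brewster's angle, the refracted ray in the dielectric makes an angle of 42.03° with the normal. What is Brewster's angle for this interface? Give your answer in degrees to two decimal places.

Brewster's condition makes the reflected and refracted beams perpendicular: θ_B + θ_t = 90°.
θ_B = 90° − 42.03° = 47.97°.

θ_B ≈ 47.97°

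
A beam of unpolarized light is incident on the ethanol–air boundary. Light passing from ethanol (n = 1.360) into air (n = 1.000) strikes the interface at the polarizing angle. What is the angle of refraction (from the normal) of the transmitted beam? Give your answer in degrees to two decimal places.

tan θ_B = n₂/n₁ = 1.000/1.360 = 0.7353, so θ_B = 36.33°.
The refracted ray is perpendicular to the reflected ray, so θ_t = 90° − θ_B = 53.67°.

θ_t ≈ 53.67°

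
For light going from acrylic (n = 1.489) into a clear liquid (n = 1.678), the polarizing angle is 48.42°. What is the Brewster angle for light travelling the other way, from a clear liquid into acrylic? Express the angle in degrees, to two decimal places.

θ_B' ≈ 41.58°

The two Brewster angles are complementary: θ_B' = 90° − θ_B = 90° − 48.42° = 41.58°.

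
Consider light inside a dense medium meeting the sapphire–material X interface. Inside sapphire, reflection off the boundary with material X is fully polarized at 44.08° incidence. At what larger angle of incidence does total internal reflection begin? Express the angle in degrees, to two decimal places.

tan θ_B = n₂/n₁ = tan 44.08° = 0.9684.
Total internal reflection: sin θ_c = n₂/n₁ = 0.9684.
θ_c = arcsin(0.9684) = 75.56°.

θ_c ≈ 75.56°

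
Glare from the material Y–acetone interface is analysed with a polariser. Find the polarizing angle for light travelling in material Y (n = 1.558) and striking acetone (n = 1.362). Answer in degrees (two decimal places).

θ_B ≈ 41.16°

At Brewster's angle the reflected and refracted rays are perpendicular, which with Snell's law gives tan θ_B = n₂/n₁.
Brewster's condition: tan θ_B = n₂/n₁ = 1.362/1.558 = 0.8742. Taking the arctangent, θ_B = 41.16°.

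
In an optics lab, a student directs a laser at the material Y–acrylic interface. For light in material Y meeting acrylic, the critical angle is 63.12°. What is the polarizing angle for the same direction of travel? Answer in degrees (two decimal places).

At the critical angle sin θ_c = n₂/n₁, giving n₂/n₁ = sin 63.12° = 0.8920.
Then tan θ_B = n₂/n₁ = 0.8920, so θ_B = arctan 0.8920 = 41.73°.

θ_B ≈ 41.73°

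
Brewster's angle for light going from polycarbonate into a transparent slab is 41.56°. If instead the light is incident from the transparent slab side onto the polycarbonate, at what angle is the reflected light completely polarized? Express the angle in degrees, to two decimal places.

Reversing the direction swaps n₁ and n₂, so tan θ_B' = 1/tan θ_B and θ_B' = 90° − θ_B.
Hence θ_B' = 90° − 41.56° = 48.44°.

θ_B' ≈ 48.44°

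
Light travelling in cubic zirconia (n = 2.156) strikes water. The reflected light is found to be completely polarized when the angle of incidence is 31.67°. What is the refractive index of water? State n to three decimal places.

n ≈ 1.330

At the Brewster angle, tan θ_B = n₂/n₁ with n₁ on the incident side (cubic zirconia) and n₂ on the transmitted side (water).
n₂ = n₁ tan θ_B = 2.156 × tan 31.67° = 1.330.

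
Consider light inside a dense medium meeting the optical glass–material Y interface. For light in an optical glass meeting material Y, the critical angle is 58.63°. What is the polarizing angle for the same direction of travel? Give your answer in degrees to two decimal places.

n₂/n₁ = sin θ_c = sin 58.63° = 0.8538.
tan θ_B equals the same ratio, so θ_B = arctan(0.8538) = 40.49°.

θ_B ≈ 40.49°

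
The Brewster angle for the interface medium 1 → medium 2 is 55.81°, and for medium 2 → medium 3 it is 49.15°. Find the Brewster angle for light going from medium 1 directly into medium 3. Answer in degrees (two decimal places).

θ_B ≈ 59.57°

tan θ_B(1→2) = n₂/n₁ = tan 55.81° = 1.4720.
tan θ_B(2→3) = n₃/n₂ = tan 49.15° = 1.1565.
So n₃/n₁ = (n₂/n₁)(n₃/n₂) = 1.4720 × 1.1565 = 1.7023.
θ_B(1→3) = arctan(1.7023) = 59.57°.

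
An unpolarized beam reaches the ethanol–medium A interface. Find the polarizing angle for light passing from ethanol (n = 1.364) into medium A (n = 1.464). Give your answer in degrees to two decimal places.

Here n₂/n₁ = 1.464/1.364 = 1.0733, and Brewster's law gives tan θ_B = n₂/n₁.
θ_B = arctan(1.0733) = 47.03°.

θ_B ≈ 47.03°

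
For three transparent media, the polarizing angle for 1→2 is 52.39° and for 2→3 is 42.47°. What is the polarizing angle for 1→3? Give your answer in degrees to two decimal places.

n₂/n₁ = tan 52.39° = 1.2981 and n₃/n₂ = tan 42.47° = 0.9154.
n₃/n₁ = 1.1882. Then tan θ_B(1→3) = n₃/n₁, so θ_B(1→3) = arctan(1.1882) = 49.92°.

θ_B ≈ 49.92°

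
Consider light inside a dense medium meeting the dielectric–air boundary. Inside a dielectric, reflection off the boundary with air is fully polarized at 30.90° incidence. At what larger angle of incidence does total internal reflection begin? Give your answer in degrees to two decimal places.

From Brewster, n₂/n₁ = tan θ_B = tan 30.90° = 0.5985.
Then sin θ_c = n₂/n₁ = 0.5985, so θ_c = arcsin 0.5985 = 36.76°.

θ_c ≈ 36.76°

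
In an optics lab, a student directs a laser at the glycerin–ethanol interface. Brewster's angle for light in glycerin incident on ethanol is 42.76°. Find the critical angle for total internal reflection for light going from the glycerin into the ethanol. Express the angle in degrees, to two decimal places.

θ_c ≈ 67.63°

n₂/n₁ = tan 42.76° = 0.9247; the critical angle satisfies sin θ_c = n₂/n₁.
θ_c = arcsin(0.9247) = 67.63°.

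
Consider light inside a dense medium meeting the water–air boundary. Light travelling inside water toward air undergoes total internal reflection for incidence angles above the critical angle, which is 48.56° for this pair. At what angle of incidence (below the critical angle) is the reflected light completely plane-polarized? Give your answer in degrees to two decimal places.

θ_B ≈ 36.86°

At the critical angle sin θ_c = n₂/n₁, giving n₂/n₁ = sin 48.56° = 0.7496.
Then tan θ_B = n₂/n₁ = 0.7496, so θ_B = arctan 0.7496 = 36.86°.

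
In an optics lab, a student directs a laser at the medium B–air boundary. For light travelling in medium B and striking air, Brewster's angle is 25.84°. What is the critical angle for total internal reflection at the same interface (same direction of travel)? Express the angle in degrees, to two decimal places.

From Brewster, n₂/n₁ = tan θ_B = tan 25.84° = 0.4843.
Then sin θ_c = n₂/n₁ = 0.4843, so θ_c = arcsin 0.4843 = 28.97°.

θ_c ≈ 28.97°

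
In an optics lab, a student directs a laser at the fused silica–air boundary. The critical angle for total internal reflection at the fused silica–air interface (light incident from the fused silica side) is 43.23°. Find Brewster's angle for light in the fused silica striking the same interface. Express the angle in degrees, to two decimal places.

θ_B ≈ 34.41°

At the critical angle sin θ_c = n₂/n₁, giving n₂/n₁ = sin 43.23° = 0.6849.
Then tan θ_B = n₂/n₁ = 0.6849, so θ_B = arctan 0.6849 = 34.41°.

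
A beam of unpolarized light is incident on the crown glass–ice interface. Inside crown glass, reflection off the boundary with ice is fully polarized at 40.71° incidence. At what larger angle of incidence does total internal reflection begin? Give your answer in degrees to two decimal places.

θ_c ≈ 59.37°

From Brewster, n₂/n₁ = tan θ_B = tan 40.71° = 0.8604.
Then sin θ_c = n₂/n₁ = 0.8604, so θ_c = arcsin 0.8604 = 59.37°.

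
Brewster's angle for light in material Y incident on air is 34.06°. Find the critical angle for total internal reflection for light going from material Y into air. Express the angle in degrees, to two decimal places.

From Brewster, n₂/n₁ = tan θ_B = tan 34.06° = 0.6760.
Then sin θ_c = n₂/n₁ = 0.6760, so θ_c = arcsin 0.6760 = 42.53°.

θ_c ≈ 42.53°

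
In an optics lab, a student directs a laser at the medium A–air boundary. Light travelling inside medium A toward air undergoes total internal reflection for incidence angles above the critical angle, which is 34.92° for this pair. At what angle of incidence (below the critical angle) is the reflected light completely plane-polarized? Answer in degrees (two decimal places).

At the critical angle sin θ_c = n₂/n₁, giving n₂/n₁ = sin 34.92° = 0.5724.
Then tan θ_B = n₂/n₁ = 0.5724, so θ_B = arctan 0.5724 = 29.79°.

θ_B ≈ 29.79°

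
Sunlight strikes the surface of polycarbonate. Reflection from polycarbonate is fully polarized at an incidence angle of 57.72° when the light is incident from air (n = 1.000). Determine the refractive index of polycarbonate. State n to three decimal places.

Full polarization of the reflected beam means tan θ_B = n₂/n₁, where n₁ is the incident medium (air).
n₂ = n₁ tan θ_B = 1.000 × tan 57.72° = 1.583.

n ≈ 1.583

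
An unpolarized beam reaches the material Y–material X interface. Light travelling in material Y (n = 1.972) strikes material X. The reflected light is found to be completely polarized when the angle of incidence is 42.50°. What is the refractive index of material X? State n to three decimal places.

n ≈ 1.807

At Brewster's angle, tan θ_B = n₂/n₁ with n₁ on the incident side (material Y) and n₂ on the transmitted side (material X).
n₂ = n₁ tan θ_B = 1.972 × tan 42.50° = 1.807.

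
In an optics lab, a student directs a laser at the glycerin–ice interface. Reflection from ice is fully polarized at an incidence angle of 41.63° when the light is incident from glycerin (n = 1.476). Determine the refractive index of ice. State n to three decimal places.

n ≈ 1.312

Brewster's law: tan θ_B = n₂/n₁ (light incident in glycerin, refracted into ice).
n₂ = n₁ tan θ_B = 1.476 × tan 41.63° = 1.312.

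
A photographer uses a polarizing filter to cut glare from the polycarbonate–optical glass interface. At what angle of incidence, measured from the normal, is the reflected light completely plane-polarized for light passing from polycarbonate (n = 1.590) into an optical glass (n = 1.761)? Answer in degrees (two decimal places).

Here n₂/n₁ = 1.761/1.590 = 1.1075, and Brewster's law gives tan θ_B = n₂/n₁. Taking the arctangent, θ_B = 47.92°.

θ_B ≈ 47.92°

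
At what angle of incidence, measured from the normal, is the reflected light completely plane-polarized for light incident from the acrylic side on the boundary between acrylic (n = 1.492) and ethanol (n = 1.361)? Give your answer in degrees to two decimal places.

θ_B ≈ 42.37°

Here n₂/n₁ = 1.361/1.492 = 0.9122, and Brewster's law gives tan θ_B = n₂/n₁. Taking the arctangent, θ_B = 42.37°.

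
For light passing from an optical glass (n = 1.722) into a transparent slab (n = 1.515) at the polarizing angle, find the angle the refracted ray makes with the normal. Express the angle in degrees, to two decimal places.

θ_t ≈ 48.66°

First find Brewster's angle: tan θ_B = 1.515/1.722 = 0.8798, giving θ_B = 41.34°.
The refracted ray is perpendicular to the reflected ray, so θ_t = 90° − θ_B = 48.66°.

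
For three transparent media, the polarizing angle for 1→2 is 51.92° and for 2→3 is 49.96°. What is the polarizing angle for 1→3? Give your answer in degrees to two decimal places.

θ_B ≈ 56.64°

Each Brewster angle gives a ratio: n₂/n₁ = tan 51.92° = 1.2763, n₃/n₂ = tan 49.96° = 1.1901.
So n₃/n₁ = (n₂/n₁)(n₃/n₂) = 1.2763 × 1.1901 = 1.5188.
θ_B(1→3) = arctan(1.5188) = 56.64°.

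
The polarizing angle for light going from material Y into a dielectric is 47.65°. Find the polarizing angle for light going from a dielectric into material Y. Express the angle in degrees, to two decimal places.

θ_B' ≈ 42.35°

Reversing the direction swaps n₁ and n₂, so tan θ_B' = 1/tan θ_B and θ_B' = 90° − θ_B.
Hence θ_B' = 90° − 47.65° = 42.35°.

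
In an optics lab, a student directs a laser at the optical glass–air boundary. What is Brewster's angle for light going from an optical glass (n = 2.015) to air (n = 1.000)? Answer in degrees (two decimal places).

θ_B ≈ 26.39°

Here n₂/n₁ = 1.000/2.015 = 0.4963, and Brewster's law gives tan θ_B = n₂/n₁.
So θ_B = arctan 0.4963 = 26.39°.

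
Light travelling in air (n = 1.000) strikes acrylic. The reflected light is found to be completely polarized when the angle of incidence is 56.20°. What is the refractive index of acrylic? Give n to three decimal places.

n ≈ 1.494

At the polarizing angle, tan θ_B = n₂/n₁ with n₁ on the incident side (air) and n₂ on the transmitted side (acrylic).
n₂ = n₁ tan θ_B = 1.000 × tan 56.20° = 1.494.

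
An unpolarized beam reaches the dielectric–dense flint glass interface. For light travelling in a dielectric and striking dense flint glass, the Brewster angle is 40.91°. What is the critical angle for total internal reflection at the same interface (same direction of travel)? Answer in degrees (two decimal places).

θ_c ≈ 60.06°

n₂/n₁ = tan 40.91° = 0.8665; the critical angle satisfies sin θ_c = n₂/n₁.
θ_c = arcsin(0.8665) = 60.06°.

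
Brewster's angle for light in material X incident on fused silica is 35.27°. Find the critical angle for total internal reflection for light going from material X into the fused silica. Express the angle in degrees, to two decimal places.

tan θ_B = n₂/n₁ = tan 35.27° = 0.7073.
Total internal reflection: sin θ_c = n₂/n₁ = 0.7073.
θ_c = arcsin(0.7073) = 45.01°.

θ_c ≈ 45.01°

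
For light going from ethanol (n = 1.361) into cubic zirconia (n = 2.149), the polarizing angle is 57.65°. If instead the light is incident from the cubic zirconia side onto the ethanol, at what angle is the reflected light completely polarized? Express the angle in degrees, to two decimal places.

tan θ_B' = n₁/n₂ = 1/tan θ_B, so θ_B' = 90° − θ_B.
θ_B' = 90° − 57.65° = 32.35°.

θ_B' ≈ 32.35°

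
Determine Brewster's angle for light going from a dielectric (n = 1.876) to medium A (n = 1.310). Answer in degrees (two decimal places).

Brewster's condition: tan θ_B = n₂/n₁ = 1.310/1.876 = 0.6983. Taking the arctangent, θ_B = 34.93°.

θ_B ≈ 34.93°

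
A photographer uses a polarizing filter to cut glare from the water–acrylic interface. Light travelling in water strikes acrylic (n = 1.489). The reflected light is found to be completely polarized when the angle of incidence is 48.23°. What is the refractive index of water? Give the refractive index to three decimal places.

n ≈ 1.330

Brewster's law: tan θ_B = n₂/n₁ (light incident in water, refracted into acrylic).
n₁ = n₂ / tan θ_B = 1.489 / tan 48.23° = 1.330.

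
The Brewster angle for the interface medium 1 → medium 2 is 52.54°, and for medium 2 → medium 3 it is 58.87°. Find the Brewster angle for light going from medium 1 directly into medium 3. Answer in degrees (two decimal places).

θ_B ≈ 65.17°

tan θ_B(1→2) = n₂/n₁ = tan 52.54° = 1.3051.
tan θ_B(2→3) = n₃/n₂ = tan 58.87° = 1.6558.
So n₃/n₁ = (n₂/n₁)(n₃/n₂) = 1.3051 × 1.6558 = 2.1609.
θ_B(1→3) = arctan(2.1609) = 65.17°.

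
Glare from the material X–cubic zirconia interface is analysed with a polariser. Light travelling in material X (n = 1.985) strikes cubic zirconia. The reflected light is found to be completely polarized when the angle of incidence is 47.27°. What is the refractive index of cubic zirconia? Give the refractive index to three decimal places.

n ≈ 2.149

Brewster's law: tan θ_B = n₂/n₁ (light incident in material X, refracted into cubic zirconia).
n₂ = n₁ tan θ_B = 1.985 × tan 47.27° = 2.149.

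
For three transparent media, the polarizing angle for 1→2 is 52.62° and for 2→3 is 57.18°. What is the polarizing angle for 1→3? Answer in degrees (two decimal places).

θ_B ≈ 63.77°

tan θ_B(1→2) = n₂/n₁ = tan 52.62° = 1.3089.
tan θ_B(2→3) = n₃/n₂ = tan 57.18° = 1.5505.
So n₃/n₁ = (n₂/n₁)(n₃/n₂) = 1.3089 × 1.5505 = 2.0294.
θ_B(1→3) = arctan(2.0294) = 63.77°.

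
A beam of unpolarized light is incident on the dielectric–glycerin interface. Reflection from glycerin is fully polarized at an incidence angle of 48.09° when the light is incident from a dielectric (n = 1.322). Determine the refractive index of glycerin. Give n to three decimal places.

Full polarization of the reflected beam means tan θ_B = n₂/n₁, where n₁ is the incident medium (a dielectric).
n₂ = n₁ tan θ_B = 1.322 × tan 48.09° = 1.473.

n ≈ 1.473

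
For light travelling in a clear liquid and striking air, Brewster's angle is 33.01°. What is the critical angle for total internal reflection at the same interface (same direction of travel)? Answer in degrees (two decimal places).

θ_c ≈ 40.52°

From Brewster, n₂/n₁ = tan θ_B = tan 33.01° = 0.6497.
Then sin θ_c = n₂/n₁ = 0.6497, so θ_c = arcsin 0.6497 = 40.52°.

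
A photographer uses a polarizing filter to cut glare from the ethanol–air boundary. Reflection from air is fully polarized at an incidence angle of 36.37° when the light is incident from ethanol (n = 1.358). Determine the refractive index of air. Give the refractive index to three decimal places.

n ≈ 1.000

At the polarizing angle, tan θ_B = n₂/n₁ with n₁ on the incident side (ethanol) and n₂ on the transmitted side (air).
n₂ = n₁ tan θ_B = 1.358 × tan 36.37° = 1.000.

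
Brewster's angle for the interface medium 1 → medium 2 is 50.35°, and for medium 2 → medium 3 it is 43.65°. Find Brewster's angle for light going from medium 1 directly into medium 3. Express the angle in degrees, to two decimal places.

θ_B ≈ 49.02°

tan θ_B(1→2) = n₂/n₁ = tan 50.35° = 1.2066.
tan θ_B(2→3) = n₃/n₂ = tan 43.65° = 0.9540.
n₃/n₁ = 1.1511. Then tan θ_B(1→3) = n₃/n₁, so θ_B(1→3) = arctan(1.1511) = 49.02°.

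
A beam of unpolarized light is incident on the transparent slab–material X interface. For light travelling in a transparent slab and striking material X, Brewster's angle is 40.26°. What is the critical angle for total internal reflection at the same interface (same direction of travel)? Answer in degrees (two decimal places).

θ_c ≈ 57.87°

From Brewster, n₂/n₁ = tan θ_B = tan 40.26° = 0.8469.
Then sin θ_c = n₂/n₁ = 0.8469, so θ_c = arcsin 0.8469 = 57.87°.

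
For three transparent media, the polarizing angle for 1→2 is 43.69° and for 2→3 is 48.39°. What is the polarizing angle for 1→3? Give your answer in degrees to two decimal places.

θ_B ≈ 47.09°

n₂/n₁ = tan 43.69° = 0.9553 and n₃/n₂ = tan 48.39° = 1.1259.
n₃/n₁ = 1.0756. Then tan θ_B(1→3) = n₃/n₁, so θ_B(1→3) = arctan(1.0756) = 47.09°.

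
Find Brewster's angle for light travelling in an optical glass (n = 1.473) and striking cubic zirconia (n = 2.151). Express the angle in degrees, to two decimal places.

θ_B ≈ 55.60°

Brewster's condition: tan θ_B = n₂/n₁ = 2.151/1.473 = 1.4603.
So θ_B = arctan 1.4603 = 55.60°.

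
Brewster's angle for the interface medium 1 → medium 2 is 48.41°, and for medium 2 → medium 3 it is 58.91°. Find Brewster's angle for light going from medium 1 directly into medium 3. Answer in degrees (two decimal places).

θ_B ≈ 61.85°

n₂/n₁ = tan 48.41° = 1.1267 and n₃/n₂ = tan 58.91° = 1.6584.
So n₃/n₁ = (n₂/n₁)(n₃/n₂) = 1.1267 × 1.6584 = 1.8685.
θ_B(1→3) = arctan(1.8685) = 61.85°.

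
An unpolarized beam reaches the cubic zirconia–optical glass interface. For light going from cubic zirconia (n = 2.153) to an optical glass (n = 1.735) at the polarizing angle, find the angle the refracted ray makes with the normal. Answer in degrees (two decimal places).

tan θ_B = n₂/n₁ = 1.735/2.153 = 0.8059, so θ_B = 38.86°.
Since θ_B + θ_t = 90° at Brewster incidence, θ_t = 90° − 38.86° = 51.14°.

θ_t ≈ 51.14°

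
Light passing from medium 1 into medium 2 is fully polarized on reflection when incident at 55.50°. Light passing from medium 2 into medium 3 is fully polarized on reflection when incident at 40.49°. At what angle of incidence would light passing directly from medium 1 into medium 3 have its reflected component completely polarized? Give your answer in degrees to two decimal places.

θ_B ≈ 51.17°

Each Brewster angle gives a ratio: n₂/n₁ = tan 55.50° = 1.4550, n₃/n₂ = tan 40.49° = 0.8538.
n₃/n₁ = 1.2423. Then tan θ_B(1→3) = n₃/n₁, so θ_B(1→3) = arctan(1.2423) = 51.17°.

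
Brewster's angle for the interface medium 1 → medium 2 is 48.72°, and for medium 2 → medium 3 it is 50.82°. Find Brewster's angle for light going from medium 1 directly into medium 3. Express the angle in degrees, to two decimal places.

tan θ_B(1→2) = n₂/n₁ = tan 48.72° = 1.1391.
tan θ_B(2→3) = n₃/n₂ = tan 50.82° = 1.2270.
n₃/n₁ = 1.3976. Then tan θ_B(1→3) = n₃/n₁, so θ_B(1→3) = arctan(1.3976) = 54.42°.

θ_B ≈ 54.42°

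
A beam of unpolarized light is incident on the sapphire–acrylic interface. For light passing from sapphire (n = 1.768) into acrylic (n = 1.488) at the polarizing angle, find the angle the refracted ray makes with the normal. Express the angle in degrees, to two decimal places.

tan θ_B = n₂/n₁ = 1.488/1.768 = 0.8416, so θ_B = 40.08°.
At Brewster's angle the reflected and refracted rays are perpendicular, so θ_t = 90° − θ_B = 90° − 40.08° = 49.92°.

θ_t ≈ 49.92°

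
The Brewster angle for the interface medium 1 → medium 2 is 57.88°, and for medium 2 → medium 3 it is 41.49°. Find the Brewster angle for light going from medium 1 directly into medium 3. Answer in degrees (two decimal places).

θ_B ≈ 54.63°

Each Brewster angle gives a ratio: n₂/n₁ = tan 57.88° = 1.5929, n₃/n₂ = tan 41.49° = 0.8844.
n₃/n₁ = 1.4088. Then tan θ_B(1→3) = n₃/n₁, so θ_B(1→3) = arctan(1.4088) = 54.63°.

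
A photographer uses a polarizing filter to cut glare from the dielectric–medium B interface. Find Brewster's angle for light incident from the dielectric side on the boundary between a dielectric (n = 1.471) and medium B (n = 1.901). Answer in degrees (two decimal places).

Brewster's condition: tan θ_B = n₂/n₁ = 1.901/1.471 = 1.2923.
θ_B = arctan(1.2923) = 52.27°.

θ_B ≈ 52.27°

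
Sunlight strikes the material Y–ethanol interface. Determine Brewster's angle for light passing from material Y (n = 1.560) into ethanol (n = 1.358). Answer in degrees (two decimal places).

At Brewster's angle the reflected and refracted rays are perpendicular, which with Snell's law gives tan θ_B = n₂/n₁.
tan θ_B = n₂/n₁ = 1.358/1.560 = 0.8705.
θ_B = arctan(0.8705) = 41.04°.

θ_B ≈ 41.04°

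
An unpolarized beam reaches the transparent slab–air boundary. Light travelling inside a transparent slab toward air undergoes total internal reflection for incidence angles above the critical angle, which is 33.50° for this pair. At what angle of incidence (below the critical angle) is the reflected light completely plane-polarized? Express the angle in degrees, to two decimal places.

θ_B ≈ 28.90°

n₂/n₁ = sin θ_c = sin 33.50° = 0.5519.
tan θ_B equals the same ratio, so θ_B = arctan(0.5519) = 28.90°.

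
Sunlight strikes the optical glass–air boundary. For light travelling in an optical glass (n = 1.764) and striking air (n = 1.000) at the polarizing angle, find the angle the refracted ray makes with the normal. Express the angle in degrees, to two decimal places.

First find Brewster's angle: tan θ_B = 1.000/1.764 = 0.5669, giving θ_B = 29.55°.
The refracted ray is perpendicular to the reflected ray, so θ_t = 90° − θ_B = 60.45°.

θ_t ≈ 60.45°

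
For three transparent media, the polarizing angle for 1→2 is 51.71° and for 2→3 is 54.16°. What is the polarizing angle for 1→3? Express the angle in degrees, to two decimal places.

θ_B ≈ 60.31°

n₂/n₁ = tan 51.71° = 1.2667 and n₃/n₂ = tan 54.16° = 1.3845.
Multiplying, n₃/n₁ = 1.2667 × 1.3845 = 1.7537, and θ_B(1→3) = arctan 1.7537 = 60.31°.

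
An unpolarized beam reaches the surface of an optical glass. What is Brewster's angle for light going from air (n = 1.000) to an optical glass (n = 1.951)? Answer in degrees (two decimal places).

tan θ_B = n₂/n₁ = 1.951/1.000 = 1.9510. Taking the arctangent, θ_B = 62.86°.

θ_B ≈ 62.86°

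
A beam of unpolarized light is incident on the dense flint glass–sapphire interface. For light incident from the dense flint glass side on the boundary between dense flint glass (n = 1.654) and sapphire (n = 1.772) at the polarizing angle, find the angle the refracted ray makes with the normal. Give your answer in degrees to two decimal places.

θ_t ≈ 43.03°

θ_B = arctan(n₂/n₁) = arctan(1.772/1.654) = 46.97°.
Since θ_B + θ_t = 90° at Brewster incidence, θ_t = 90° − 46.97° = 43.03°.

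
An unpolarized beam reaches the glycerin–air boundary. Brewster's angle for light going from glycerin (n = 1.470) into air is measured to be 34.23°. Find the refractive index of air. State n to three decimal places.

n ≈ 1.000

Full polarization of the reflected beam means tan θ_B = n₂/n₁, where n₁ is the incident medium (glycerin).
n₂ = n₁ tan θ_B = 1.470 × tan 34.23° = 1.000.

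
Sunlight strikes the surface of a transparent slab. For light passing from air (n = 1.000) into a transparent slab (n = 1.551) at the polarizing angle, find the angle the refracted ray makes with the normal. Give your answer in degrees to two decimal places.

First find Brewster's angle: tan θ_B = 1.551/1.000 = 1.5510, giving θ_B = 57.19°.
The refracted ray is perpendicular to the reflected ray, so θ_t = 90° − θ_B = 32.81°.

θ_t ≈ 32.81°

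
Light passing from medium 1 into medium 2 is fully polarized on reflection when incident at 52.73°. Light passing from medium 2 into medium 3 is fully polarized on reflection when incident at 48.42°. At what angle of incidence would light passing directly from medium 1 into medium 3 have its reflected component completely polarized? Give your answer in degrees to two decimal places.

θ_B ≈ 55.97°

Each Brewster angle gives a ratio: n₂/n₁ = tan 52.73° = 1.3141, n₃/n₂ = tan 48.42° = 1.1271.
Multiplying, n₃/n₁ = 1.3141 × 1.1271 = 1.4812, and θ_B(1→3) = arctan 1.4812 = 55.97°.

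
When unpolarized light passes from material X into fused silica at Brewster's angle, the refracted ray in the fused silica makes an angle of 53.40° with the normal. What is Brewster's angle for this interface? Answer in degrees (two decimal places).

θ_B ≈ 36.60°

At Brewster's angle the reflected and refracted rays are perpendicular, so θ_B + θ_t = 90°.
So θ_B = 90° − θ_t = 90° − 53.40° = 36.60°.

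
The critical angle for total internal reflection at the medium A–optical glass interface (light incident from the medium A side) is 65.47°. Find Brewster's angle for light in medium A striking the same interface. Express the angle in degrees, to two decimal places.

θ_B ≈ 42.29°

sin θ_c = n₂/n₁, so n₂/n₁ = sin 65.47° = 0.9097.
Brewster: tan θ_B = n₂/n₁ = 0.9097.
θ_B = arctan(0.9097) = 42.29°.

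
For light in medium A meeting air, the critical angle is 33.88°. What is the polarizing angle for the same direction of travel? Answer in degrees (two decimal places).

θ_B ≈ 29.14°

n₂/n₁ = sin θ_c = sin 33.88° = 0.5575.
tan θ_B equals the same ratio, so θ_B = arctan(0.5575) = 29.14°.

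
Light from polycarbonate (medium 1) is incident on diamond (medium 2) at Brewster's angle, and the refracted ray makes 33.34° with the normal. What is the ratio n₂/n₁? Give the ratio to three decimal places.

n₂/n₁ ≈ 1.520

At Brewster incidence θ_B = 90° − θ_t = 90° − 33.34° = 56.66°.
Then n₂/n₁ = tan θ_B = tan 56.66° = 1.520.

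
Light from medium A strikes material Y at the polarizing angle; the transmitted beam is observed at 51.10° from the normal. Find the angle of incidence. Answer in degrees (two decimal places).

Brewster's condition makes the reflected and refracted beams perpendicular: θ_B + θ_t = 90°.
θ_B = 90° − 51.10° = 38.90°.

θ_B ≈ 38.90°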